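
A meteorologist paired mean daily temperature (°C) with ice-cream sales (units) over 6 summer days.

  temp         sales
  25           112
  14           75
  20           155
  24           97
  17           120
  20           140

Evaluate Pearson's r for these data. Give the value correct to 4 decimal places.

0.2305

n = 6, Σx = 120, Σy = 699, Σx² = 2486, Σy² = 85603, Σxy = 14118
nΣxy − ΣxΣy = 84708 − 83880 = 828
nΣx² − (Σx)² = 14916 − 14400 = 516; nΣy² − (Σy)² = 513618 − 488601 = 25017
r = 828 / √(516 × 25017) = 828 / 3592.8780 ≈ 0.2305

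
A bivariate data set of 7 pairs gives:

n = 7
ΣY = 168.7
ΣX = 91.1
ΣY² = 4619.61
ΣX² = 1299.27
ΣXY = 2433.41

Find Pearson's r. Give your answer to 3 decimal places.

r = (nΣXY − ΣXΣY) / √[(nΣX² − (ΣX)²)(nΣY² − (ΣY)²)]
Numerator: 7×2433.41 − 91.1×168.7 = 1665.3
Denominator: √[(9094.89 − 8299.21)(32337.27 − 28459.69)] = √[795.68 × 3877.58] = 1756.5059
r = 1665.3 / 1756.5059 ≈ 0.948

0.948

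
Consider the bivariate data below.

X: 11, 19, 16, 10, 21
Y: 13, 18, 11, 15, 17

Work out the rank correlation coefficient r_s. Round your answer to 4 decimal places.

0.5000

Rank X: 2, 4, 3, 1, 5
Rank Y: 2, 5, 1, 3, 4
d = rank(X) − rank(Y): 0, -1, 2, -2, 1; Σd² = 10
ρ = 1 − 6Σd² / [n(n²−1)] = 1 − 6×10 / (5×24) = 1 − 60/120 ≈ 0.5000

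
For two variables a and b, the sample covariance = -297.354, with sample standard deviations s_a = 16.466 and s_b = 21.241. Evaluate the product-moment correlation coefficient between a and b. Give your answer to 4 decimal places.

r = Cov(a,b) / (s_a · s_b) = -297.354 / (16.466 × 21.241)
  = -297.354 / 349.7543 ≈ -0.8502

-0.8502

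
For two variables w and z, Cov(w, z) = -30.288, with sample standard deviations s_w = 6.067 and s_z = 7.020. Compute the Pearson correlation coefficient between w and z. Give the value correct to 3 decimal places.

-0.711

r = Cov(w,z) / (s_w · s_z) = -30.288 / (6.067 × 7.020)
  = -30.288 / 42.5903 ≈ -0.711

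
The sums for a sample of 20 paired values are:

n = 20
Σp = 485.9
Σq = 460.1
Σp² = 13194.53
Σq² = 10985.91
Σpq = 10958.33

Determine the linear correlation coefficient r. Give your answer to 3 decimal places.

r = (nΣpq − ΣpΣq) / √[(nΣp² − (Σp)²)(nΣq² − (Σq)²)]
Numerator: 20×10958.33 − 485.9×460.1 = -4395.99
Denominator: √[(263890.6 − 236098.81)(219718.2 − 211692.01)] = √[27791.79 × 8026.19] = 14935.2666
r = -4395.99 / 14935.2666 ≈ -0.294

-0.294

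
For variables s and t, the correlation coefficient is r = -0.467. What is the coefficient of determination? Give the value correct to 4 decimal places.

0.2181

r² = (-0.467)² = 0.2181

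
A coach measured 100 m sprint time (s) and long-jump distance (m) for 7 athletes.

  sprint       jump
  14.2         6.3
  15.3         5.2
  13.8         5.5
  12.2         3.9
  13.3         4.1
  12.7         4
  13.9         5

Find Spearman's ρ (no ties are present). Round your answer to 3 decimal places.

0.821

Rank sprint: 6, 7, 4, 1, 3, 2, 5
Rank jump: 7, 5, 6, 1, 3, 2, 4
d = rank(sprint) − rank(jump): -1, 2, -2, 0, 0, 0, 1; Σd² = 10
ρ = 1 − 6Σd² / [n(n²−1)] = 1 − 6×10 / (7×48) = 1 − 60/336 ≈ 0.821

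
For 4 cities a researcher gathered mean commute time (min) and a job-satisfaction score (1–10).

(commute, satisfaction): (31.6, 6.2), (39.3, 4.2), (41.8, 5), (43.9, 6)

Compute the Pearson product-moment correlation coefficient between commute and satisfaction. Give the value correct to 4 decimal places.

n = 4, Σx = 156.6, Σy = 21.4, Σx² = 6217.5, Σy² = 117.08, Σxy = 833.38
nΣxy − ΣxΣy = 3333.52 − 3351.24 = -17.72
nΣx² − (Σx)² = 24870 − 24523.56 = 346.44; nΣy² − (Σy)² = 468.32 − 457.96 = 10.36
r = -17.72 / √(346.44 × 10.36) = -17.72 / 59.9093 ≈ -0.2958

-0.2958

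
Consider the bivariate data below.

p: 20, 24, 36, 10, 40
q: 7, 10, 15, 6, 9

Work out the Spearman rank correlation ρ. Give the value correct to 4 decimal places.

0.7000

Rank p: 2, 3, 4, 1, 5
Rank q: 2, 4, 5, 1, 3
d = rank(p) − rank(q): 0, -1, -1, 0, 2; Σd² = 6
ρ = 1 − 6Σd² / [n(n²−1)] = 1 − 6×6 / (5×24) = 1 − 36/120 ≈ 0.7000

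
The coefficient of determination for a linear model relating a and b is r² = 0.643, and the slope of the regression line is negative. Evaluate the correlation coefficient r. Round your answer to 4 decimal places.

-0.8019

|r| = √0.643 = 0.8019
The association is negative, so r = −0.8019.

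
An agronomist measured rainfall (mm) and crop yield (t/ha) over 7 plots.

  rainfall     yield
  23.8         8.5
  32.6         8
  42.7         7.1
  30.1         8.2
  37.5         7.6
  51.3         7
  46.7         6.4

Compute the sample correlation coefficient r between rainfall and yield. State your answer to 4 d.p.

-0.9281

n = 7, Σx = 264.7, Σy = 52.8, Σx² = 10577.33, Σy² = 401.62, Σxy = 1956.07
nΣxy − ΣxΣy = 13692.49 − 13976.16 = -283.67
nΣx² − (Σx)² = 74041.31 − 70066.09 = 3975.22; nΣy² − (Σy)² = 2811.34 − 2787.84 = 23.5
r = -283.67 / √(3975.22 × 23.5) = -283.67 / 305.6430 ≈ -0.9281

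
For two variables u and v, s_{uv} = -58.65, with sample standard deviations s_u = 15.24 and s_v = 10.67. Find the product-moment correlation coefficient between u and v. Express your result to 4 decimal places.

-0.3607

r = Cov(u,v) / (s_u · s_v) = -58.65 / (15.24 × 10.67)
  = -58.65 / 162.6108 ≈ -0.3607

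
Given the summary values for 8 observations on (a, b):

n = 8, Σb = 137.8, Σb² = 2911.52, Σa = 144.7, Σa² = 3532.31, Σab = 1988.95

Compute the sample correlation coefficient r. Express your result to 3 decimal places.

-0.718

r = (nΣab − ΣaΣb) / √[(nΣa² − (Σa)²)(nΣb² − (Σb)²)]
Numerator: 8×1988.95 − 144.7×137.8 = -4028.06
Denominator: √[(28258.48 − 20938.09)(23292.16 − 18988.84)] = √[7320.39 × 4303.32] = 5612.6625
r = -4028.06 / 5612.6625 ≈ -0.718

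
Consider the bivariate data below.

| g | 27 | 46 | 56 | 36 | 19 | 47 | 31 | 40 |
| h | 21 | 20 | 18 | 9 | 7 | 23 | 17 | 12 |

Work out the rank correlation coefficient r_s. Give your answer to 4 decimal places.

Rank g: 2, 6, 8, 4, 1, 7, 3, 5
Rank h: 7, 6, 5, 2, 1, 8, 4, 3
d = rank(g) − rank(h): -5, 0, 3, 2, 0, -1, -1, 2; Σd² = 44
ρ = 1 − 6Σd² / [n(n²−1)] = 1 − 6×44 / (8×63) = 1 − 264/504 ≈ 0.4762

0.4762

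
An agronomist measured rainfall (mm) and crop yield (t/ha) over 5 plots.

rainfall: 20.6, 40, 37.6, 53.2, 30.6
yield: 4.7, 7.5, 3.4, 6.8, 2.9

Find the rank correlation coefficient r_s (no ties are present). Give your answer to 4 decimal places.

Rank rainfall: 1, 4, 3, 5, 2
Rank yield: 3, 5, 2, 4, 1
d = rank(rainfall) − rank(yield): -2, -1, 1, 1, 1; Σd² = 8
ρ = 1 − 6Σd² / [n(n²−1)] = 1 − 6×8 / (5×24) = 1 − 48/120 ≈ 0.6000

0.6000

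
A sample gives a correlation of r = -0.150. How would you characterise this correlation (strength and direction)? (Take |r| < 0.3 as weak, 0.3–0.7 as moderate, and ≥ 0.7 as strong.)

r = -0.150 < 0 so the relationship is negative.
|r| = 0.150, which falls in the weak range.

weak negative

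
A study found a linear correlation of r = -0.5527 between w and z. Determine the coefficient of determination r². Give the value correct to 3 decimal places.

0.305

r² = (-0.5527)² = 0.305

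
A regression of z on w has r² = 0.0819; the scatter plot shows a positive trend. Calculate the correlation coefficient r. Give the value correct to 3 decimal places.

|r| = √0.0819 = 0.286
The association is positive, so r = 0.286.

0.286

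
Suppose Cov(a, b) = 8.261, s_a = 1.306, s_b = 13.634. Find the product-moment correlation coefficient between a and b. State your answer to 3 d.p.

r = Cov(a,b) / (s_a · s_b) = 8.261 / (1.306 × 13.634)
  = 8.261 / 17.8060 ≈ 0.464

0.464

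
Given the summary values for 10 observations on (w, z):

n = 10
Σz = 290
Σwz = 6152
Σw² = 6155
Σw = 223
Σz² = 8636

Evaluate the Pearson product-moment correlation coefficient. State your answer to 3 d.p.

r = (nΣwz − ΣwΣz) / √[(nΣw² − (Σw)²)(nΣz² − (Σz)²)]
Numerator: 10×6152 − 223×290 = -3150
Denominator: √[(61550 − 49729)(86360 − 84100)] = √[11821 × 2260] = 5168.7000
r = -3150 / 5168.7000 ≈ -0.609

-0.609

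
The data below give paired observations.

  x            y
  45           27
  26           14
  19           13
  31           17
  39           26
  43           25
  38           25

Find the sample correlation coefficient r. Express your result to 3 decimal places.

0.956

n = 7, Σx = 241, Σy = 147, Σx² = 8837, Σy² = 3309, Σxy = 5392
nΣxy − ΣxΣy = 37744 − 35427 = 2317
nΣx² − (Σx)² = 61859 − 58081 = 3778; nΣy² − (Σy)² = 23163 − 21609 = 1554
r = 2317 / √(3778 × 1554) = 2317 / 2423.0171 ≈ 0.956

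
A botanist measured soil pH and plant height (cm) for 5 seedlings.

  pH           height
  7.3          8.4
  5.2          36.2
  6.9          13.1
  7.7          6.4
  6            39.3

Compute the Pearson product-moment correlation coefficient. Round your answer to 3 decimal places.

-0.928

n = 5, Σx = 33.1, Σy = 103.4, Σx² = 223.23, Σy² = 3138.06, Σxy = 625.03
nΣxy − ΣxΣy = 3125.15 − 3422.54 = -297.39
nΣx² − (Σx)² = 1116.15 − 1095.61 = 20.54; nΣy² − (Σy)² = 15690.3 − 10691.56 = 4998.74
r = -297.39 / √(20.54 × 4998.74) = -297.39 / 320.4280 ≈ -0.928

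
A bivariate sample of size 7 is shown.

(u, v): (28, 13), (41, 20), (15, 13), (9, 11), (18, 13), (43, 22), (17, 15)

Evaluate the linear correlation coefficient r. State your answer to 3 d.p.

n = 7, Σu = 171, Σv = 107, Σu² = 5233, Σv² = 1737, Σuv = 2913
nΣuv − ΣuΣv = 20391 − 18297 = 2094
nΣu² − (Σu)² = 36631 − 29241 = 7390; nΣv² − (Σv)² = 12159 − 11449 = 710
r = 2094 / √(7390 × 710) = 2094 / 2290.6113 ≈ 0.914

0.914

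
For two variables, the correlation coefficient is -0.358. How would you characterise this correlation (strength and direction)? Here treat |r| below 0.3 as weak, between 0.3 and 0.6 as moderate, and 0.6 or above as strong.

moderate negative

r = -0.358 < 0 so the relationship is negative.
|r| = 0.358, which falls in the moderate range.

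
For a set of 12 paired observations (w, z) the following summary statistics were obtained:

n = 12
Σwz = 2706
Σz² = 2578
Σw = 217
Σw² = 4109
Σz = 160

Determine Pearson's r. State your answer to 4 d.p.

-0.6533

r = (nΣwz − ΣwΣz) / √[(nΣw² − (Σw)²)(nΣz² − (Σz)²)]
Numerator: 12×2706 − 217×160 = -2248
Denominator: √[(49308 − 47089)(30936 − 25600)] = √[2219 × 5336] = 3441.0150
r = -2248 / 3441.0150 ≈ -0.6533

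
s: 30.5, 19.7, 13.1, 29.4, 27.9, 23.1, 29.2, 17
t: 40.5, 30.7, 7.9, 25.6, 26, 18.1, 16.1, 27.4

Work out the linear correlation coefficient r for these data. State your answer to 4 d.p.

0.4628

n = 8, Σs = 189.9, Σt = 192.3, Σs² = 4807.97, Σt² = 5314.09, Σst = 4775.6
nΣst − ΣsΣt = 38204.8 − 36517.77 = 1687.03
nΣs² − (Σs)² = 38463.76 − 36062.01 = 2401.75; nΣt² − (Σt)² = 42512.72 − 36979.29 = 5533.43
r = 1687.03 / √(2401.75 × 5533.43) = 1687.03 / 3645.5336 ≈ 0.4628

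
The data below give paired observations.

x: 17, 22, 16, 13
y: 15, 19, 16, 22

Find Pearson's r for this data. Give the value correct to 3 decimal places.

n = 4, Σx = 68, Σy = 72, Σx² = 1198, Σy² = 1326, Σxy = 1215
nΣxy − ΣxΣy = 4860 − 4896 = -36
nΣx² − (Σx)² = 4792 − 4624 = 168; nΣy² − (Σy)² = 5304 − 5184 = 120
r = -36 / √(168 × 120) = -36 / 141.9859 ≈ -0.254

-0.254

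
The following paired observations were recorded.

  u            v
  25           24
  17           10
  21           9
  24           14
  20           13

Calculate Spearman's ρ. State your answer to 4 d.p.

0.7000

Rank u: 5, 1, 3, 4, 2
Rank v: 5, 2, 1, 4, 3
d = rank(u) − rank(v): 0, -1, 2, 0, -1; Σd² = 6
ρ = 1 − 6Σd² / [n(n²−1)] = 1 − 6×6 / (5×24) = 1 − 36/120 ≈ 0.7000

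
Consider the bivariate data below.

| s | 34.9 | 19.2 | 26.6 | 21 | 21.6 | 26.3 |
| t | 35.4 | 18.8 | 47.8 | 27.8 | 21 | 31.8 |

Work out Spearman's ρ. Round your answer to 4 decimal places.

0.8857

Rank s: 6, 1, 5, 2, 3, 4
Rank t: 5, 1, 6, 3, 2, 4
d = rank(s) − rank(t): 1, 0, -1, -1, 1, 0; Σd² = 4
ρ = 1 − 6Σd² / [n(n²−1)] = 1 − 6×4 / (6×35) = 1 − 24/210 ≈ 0.8857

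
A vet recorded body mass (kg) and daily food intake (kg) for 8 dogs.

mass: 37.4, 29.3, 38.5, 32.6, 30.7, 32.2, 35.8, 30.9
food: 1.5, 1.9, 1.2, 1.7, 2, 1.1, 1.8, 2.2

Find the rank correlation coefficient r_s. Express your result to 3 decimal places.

-0.643

Rank mass: 7, 1, 8, 5, 2, 4, 6, 3
Rank food: 3, 6, 2, 4, 7, 1, 5, 8
d = rank(mass) − rank(food): 4, -5, 6, 1, -5, 3, 1, -5; Σd² = 138
ρ = 1 − 6Σd² / [n(n²−1)] = 1 − 6×138 / (8×63) = 1 − 828/504 ≈ -0.643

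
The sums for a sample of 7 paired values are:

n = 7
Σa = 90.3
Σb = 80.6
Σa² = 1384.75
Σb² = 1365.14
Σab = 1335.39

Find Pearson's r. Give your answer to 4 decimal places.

0.9537

r = (nΣab − ΣaΣb) / √[(nΣa² − (Σa)²)(nΣb² − (Σb)²)]
Numerator: 7×1335.39 − 90.3×80.6 = 2069.55
Denominator: √[(9693.25 − 8154.09)(9555.98 − 6496.36)] = √[1539.16 × 3059.62] = 2170.0794
r = 2069.55 / 2170.0794 ≈ 0.9537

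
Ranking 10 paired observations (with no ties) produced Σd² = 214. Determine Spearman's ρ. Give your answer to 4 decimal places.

-0.2970

ρ = 1 − 6Σd² / [n(n²−1)] = 1 − 6×214 / (10×99)
  = 1 − 1284/990 = 1 − 1.29697 ≈ -0.2970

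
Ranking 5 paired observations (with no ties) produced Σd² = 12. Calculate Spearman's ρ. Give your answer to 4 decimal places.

ρ = 1 − 6Σd² / [n(n²−1)] = 1 − 6×12 / (5×24)
  = 1 − 72/120 = 1 − 0.60000 ≈ 0.4000

0.4000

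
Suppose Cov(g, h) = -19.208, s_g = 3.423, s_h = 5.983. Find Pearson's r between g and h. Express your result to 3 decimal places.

r = Cov(g,h) / (s_g · s_h) = -19.208 / (3.423 × 5.983)
  = -19.208 / 20.4798 ≈ -0.938

-0.938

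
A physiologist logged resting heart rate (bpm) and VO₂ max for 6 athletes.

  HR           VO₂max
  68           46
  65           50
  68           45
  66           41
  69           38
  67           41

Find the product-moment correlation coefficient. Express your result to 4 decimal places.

-0.5499

n = 6, Σx = 403, Σy = 261, Σx² = 27079, Σy² = 11447, Σxy = 17513
nΣxy − ΣxΣy = 105078 − 105183 = -105
nΣx² − (Σx)² = 162474 − 162409 = 65; nΣy² − (Σy)² = 68682 − 68121 = 561
r = -105 / √(65 × 561) = -105 / 190.9581 ≈ -0.5499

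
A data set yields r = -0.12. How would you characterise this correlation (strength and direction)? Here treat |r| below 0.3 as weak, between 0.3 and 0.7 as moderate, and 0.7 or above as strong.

weak negative

r = -0.12 < 0 so the relationship is negative.
|r| = 0.12, which falls in the weak range.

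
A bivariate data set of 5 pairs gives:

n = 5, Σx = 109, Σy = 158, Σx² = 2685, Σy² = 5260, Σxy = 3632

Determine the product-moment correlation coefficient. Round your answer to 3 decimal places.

r = (nΣxy − ΣxΣy) / √[(nΣx² − (Σx)²)(nΣy² − (Σy)²)]
Numerator: 5×3632 − 109×158 = 938
Denominator: √[(13425 − 11881)(26300 − 24964)] = √[1544 × 1336] = 1436.2395
r = 938 / 1436.2395 ≈ 0.653

0.653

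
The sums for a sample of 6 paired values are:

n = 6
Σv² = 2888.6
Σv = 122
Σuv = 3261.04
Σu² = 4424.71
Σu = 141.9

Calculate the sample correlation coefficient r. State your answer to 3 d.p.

0.569

r = (nΣuv − ΣuΣv) / √[(nΣu² − (Σu)²)(nΣv² − (Σv)²)]
Numerator: 6×3261.04 − 141.9×122 = 2254.44
Denominator: √[(26548.26 − 20135.61)(17331.6 − 14884)] = √[6412.65 × 2447.6] = 3961.7676
r = 2254.44 / 3961.7676 ≈ 0.569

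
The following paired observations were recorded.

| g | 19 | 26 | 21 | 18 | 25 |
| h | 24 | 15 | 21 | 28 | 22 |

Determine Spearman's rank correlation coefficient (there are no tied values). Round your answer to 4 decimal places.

Rank g: 2, 5, 3, 1, 4
Rank h: 4, 1, 2, 5, 3
d = rank(g) − rank(h): -2, 4, 1, -4, 1; Σd² = 38
ρ = 1 − 6Σd² / [n(n²−1)] = 1 − 6×38 / (5×24) = 1 − 228/120 ≈ -0.9000

-0.9000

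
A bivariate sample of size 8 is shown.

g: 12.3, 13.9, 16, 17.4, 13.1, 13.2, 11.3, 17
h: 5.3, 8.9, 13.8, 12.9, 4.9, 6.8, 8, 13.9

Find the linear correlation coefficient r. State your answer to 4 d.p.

n = 8, Σg = 114.2, Σh = 74.5, Σg² = 1665.8, Σh² = 791.61, Σgh = 1114.81
nΣgh − ΣgΣh = 8918.48 − 8507.9 = 410.58
nΣg² − (Σg)² = 13326.4 − 13041.64 = 284.76; nΣh² − (Σh)² = 6332.88 − 5550.25 = 782.63
r = 410.58 / √(284.76 × 782.63) = 410.58 / 472.0823 ≈ 0.8697

0.8697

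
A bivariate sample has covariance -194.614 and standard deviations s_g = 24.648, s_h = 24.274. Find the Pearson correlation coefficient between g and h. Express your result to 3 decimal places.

-0.325

r = Cov(g,h) / (s_g · s_h) = -194.614 / (24.648 × 24.274)
  = -194.614 / 598.3056 ≈ -0.325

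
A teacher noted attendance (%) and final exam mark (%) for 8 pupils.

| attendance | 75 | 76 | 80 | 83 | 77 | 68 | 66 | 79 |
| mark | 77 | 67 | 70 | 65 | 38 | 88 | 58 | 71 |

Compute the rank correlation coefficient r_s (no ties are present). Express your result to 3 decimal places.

Rank attendance: 3, 4, 7, 8, 5, 2, 1, 6
Rank mark: 7, 4, 5, 3, 1, 8, 2, 6
d = rank(attendance) − rank(mark): -4, 0, 2, 5, 4, -6, -1, 0; Σd² = 98
ρ = 1 − 6Σd² / [n(n²−1)] = 1 − 6×98 / (8×63) = 1 − 588/504 ≈ -0.167

-0.167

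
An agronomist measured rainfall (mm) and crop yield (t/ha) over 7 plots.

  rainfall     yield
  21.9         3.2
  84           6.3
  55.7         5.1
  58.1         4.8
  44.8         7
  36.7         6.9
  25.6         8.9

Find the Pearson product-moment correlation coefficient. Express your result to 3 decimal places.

n = 7, Σx = 326.8, Σy = 42.2, Σx² = 18023, Σy² = 274.8, Σxy = 1956.9
nΣxy − ΣxΣy = 13698.3 − 13790.96 = -92.66
nΣx² − (Σx)² = 126161 − 106798.24 = 19362.76; nΣy² − (Σy)² = 1923.6 − 1780.84 = 142.76
r = -92.66 / √(19362.76 × 142.76) = -92.66 / 1662.5966 ≈ -0.056

-0.056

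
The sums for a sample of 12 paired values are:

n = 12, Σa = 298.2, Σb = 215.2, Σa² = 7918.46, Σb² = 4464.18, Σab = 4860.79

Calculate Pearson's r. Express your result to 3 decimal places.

r = (nΣab − ΣaΣb) / √[(nΣa² − (Σa)²)(nΣb² − (Σb)²)]
Numerator: 12×4860.79 − 298.2×215.2 = -5843.16
Denominator: √[(95021.52 − 88923.24)(53570.16 − 46311.04)] = √[6098.28 × 7259.12] = 6653.4312
r = -5843.16 / 6653.4312 ≈ -0.878

-0.878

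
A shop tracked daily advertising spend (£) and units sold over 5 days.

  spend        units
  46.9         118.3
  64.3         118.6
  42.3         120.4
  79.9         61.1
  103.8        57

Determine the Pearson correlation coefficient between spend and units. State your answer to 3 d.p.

-0.902

n = 5, Σx = 337.2, Σy = 475.4, Σx² = 25281.84, Σy² = 49539.22, Σxy = 29065.66
nΣxy − ΣxΣy = 145328.3 − 160304.88 = -14976.58
nΣx² − (Σx)² = 126409.2 − 113703.84 = 12705.36; nΣy² − (Σy)² = 247696.1 − 226005.16 = 21690.94
r = -14976.58 / √(12705.36 × 21690.94) = -14976.58 / 16600.9398 ≈ -0.902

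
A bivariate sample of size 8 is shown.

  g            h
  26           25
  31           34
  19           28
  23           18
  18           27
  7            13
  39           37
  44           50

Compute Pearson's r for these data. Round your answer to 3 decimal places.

n = 8, Σg = 207, Σh = 232, Σg² = 6357, Σh² = 7656, Σgh = 6870
nΣgh − ΣgΣh = 54960 − 48024 = 6936
nΣg² − (Σg)² = 50856 − 42849 = 8007; nΣh² − (Σh)² = 61248 − 53824 = 7424
r = 6936 / √(8007 × 7424) = 6936 / 7709.9914 ≈ 0.900

0.900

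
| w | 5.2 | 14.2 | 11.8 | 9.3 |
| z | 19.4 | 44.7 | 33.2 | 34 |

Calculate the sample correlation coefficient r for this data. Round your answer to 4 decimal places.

0.9543

n = 4, Σw = 40.5, Σz = 131.3, Σw² = 454.41, Σz² = 4632.69, Σwz = 1443.58
nΣwz − ΣwΣz = 5774.32 − 5317.65 = 456.67
nΣw² − (Σw)² = 1817.64 − 1640.25 = 177.39; nΣz² − (Σz)² = 18530.76 − 17239.69 = 1291.07
r = 456.67 / √(177.39 × 1291.07) = 456.67 / 478.5634 ≈ 0.9543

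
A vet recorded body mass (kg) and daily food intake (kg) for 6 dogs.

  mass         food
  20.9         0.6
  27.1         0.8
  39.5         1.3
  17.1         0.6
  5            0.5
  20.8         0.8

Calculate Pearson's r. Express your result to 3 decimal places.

n = 6, Σx = 130.4, Σy = 4.6, Σx² = 3481.52, Σy² = 3.94, Σxy = 114.97
nΣxy − ΣxΣy = 689.82 − 599.84 = 89.98
nΣx² − (Σx)² = 20889.12 − 17004.16 = 3884.96; nΣy² − (Σy)² = 23.64 − 21.16 = 2.48
r = 89.98 / √(3884.96 × 2.48) = 89.98 / 98.1565 ≈ 0.917

0.917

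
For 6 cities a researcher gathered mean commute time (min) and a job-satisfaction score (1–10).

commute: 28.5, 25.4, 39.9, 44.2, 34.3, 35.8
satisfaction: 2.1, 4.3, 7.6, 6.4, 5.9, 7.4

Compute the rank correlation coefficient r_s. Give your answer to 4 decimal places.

0.7714

Rank commute: 2, 1, 5, 6, 3, 4
Rank satisfaction: 1, 2, 6, 4, 3, 5
d = rank(commute) − rank(satisfaction): 1, -1, -1, 2, 0, -1; Σd² = 8
ρ = 1 − 6Σd² / [n(n²−1)] = 1 − 6×8 / (6×35) = 1 − 48/210 ≈ 0.7714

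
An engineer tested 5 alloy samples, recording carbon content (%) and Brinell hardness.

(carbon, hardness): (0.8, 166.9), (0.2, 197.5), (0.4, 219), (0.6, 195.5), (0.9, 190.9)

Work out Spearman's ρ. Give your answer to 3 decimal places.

Rank carbon: 4, 1, 2, 3, 5
Rank hardness: 1, 4, 5, 3, 2
d = rank(carbon) − rank(hardness): 3, -3, -3, 0, 3; Σd² = 36
ρ = 1 − 6Σd² / [n(n²−1)] = 1 − 6×36 / (5×24) = 1 − 216/120 ≈ -0.800

-0.800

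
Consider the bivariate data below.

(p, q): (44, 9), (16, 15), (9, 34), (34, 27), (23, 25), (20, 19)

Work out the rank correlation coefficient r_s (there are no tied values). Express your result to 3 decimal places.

Rank p: 6, 2, 1, 5, 4, 3
Rank q: 1, 2, 6, 5, 4, 3
d = rank(p) − rank(q): 5, 0, -5, 0, 0, 0; Σd² = 50
ρ = 1 − 6Σd² / [n(n²−1)] = 1 − 6×50 / (6×35) = 1 − 300/210 ≈ -0.429

-0.429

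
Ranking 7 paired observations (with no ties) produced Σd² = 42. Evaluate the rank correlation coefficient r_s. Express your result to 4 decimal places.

0.2500

ρ = 1 − 6Σd² / [n(n²−1)] = 1 − 6×42 / (7×48)
  = 1 − 252/336 = 1 − 0.75000 ≈ 0.2500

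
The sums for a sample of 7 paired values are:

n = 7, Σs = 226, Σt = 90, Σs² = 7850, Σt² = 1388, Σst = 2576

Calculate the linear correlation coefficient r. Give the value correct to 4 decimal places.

r = (nΣst − ΣsΣt) / √[(nΣs² − (Σs)²)(nΣt² − (Σt)²)]
Numerator: 7×2576 − 226×90 = -2308
Denominator: √[(54950 − 51076)(9716 − 8100)] = √[3874 × 1616] = 2502.0759
r = -2308 / 2502.0759 ≈ -0.9224

-0.9224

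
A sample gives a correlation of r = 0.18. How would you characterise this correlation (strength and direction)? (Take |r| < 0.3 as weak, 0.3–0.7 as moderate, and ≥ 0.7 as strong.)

weak positive

r = 0.18 > 0 so the relationship is positive.
|r| = 0.18, which falls in the weak range.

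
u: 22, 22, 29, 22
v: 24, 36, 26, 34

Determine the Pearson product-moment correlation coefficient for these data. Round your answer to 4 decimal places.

n = 4, Σu = 95, Σv = 120, Σu² = 2293, Σv² = 3704, Σuv = 2822
nΣuv − ΣuΣv = 11288 − 11400 = -112
nΣu² − (Σu)² = 9172 − 9025 = 147; nΣv² − (Σv)² = 14816 − 14400 = 416
r = -112 / √(147 × 416) = -112 / 247.2893 ≈ -0.4529

-0.4529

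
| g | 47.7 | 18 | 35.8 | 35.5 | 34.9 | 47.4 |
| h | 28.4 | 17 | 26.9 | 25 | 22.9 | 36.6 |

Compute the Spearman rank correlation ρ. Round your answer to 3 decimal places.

Rank g: 6, 1, 4, 3, 2, 5
Rank h: 5, 1, 4, 3, 2, 6
d = rank(g) − rank(h): 1, 0, 0, 0, 0, -1; Σd² = 2
ρ = 1 − 6Σd² / [n(n²−1)] = 1 − 6×2 / (6×35) = 1 − 12/210 ≈ 0.943

0.943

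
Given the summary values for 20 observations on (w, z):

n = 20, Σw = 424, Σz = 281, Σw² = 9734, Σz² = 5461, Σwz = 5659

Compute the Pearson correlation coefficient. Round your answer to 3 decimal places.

r = (nΣwz − ΣwΣz) / √[(nΣw² − (Σw)²)(nΣz² − (Σz)²)]
Numerator: 20×5659 − 424×281 = -5964
Denominator: √[(194680 − 179776)(109220 − 78961)] = √[14904 × 30259] = 21236.2929
r = -5964 / 21236.2929 ≈ -0.281

-0.281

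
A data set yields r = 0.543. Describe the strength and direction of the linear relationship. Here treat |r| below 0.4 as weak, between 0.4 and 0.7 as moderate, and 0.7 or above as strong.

moderate positive

r = 0.543 > 0 so the relationship is positive.
|r| = 0.543, which falls in the moderate range.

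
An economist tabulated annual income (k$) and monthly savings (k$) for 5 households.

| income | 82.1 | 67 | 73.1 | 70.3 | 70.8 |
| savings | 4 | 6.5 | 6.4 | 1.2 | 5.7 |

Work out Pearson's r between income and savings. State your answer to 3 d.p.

n = 5, Σx = 363.3, Σy = 23.8, Σx² = 26527.75, Σy² = 133.14, Σxy = 1719.66
nΣxy − ΣxΣy = 8598.3 − 8646.54 = -48.24
nΣx² − (Σx)² = 132638.75 − 131986.89 = 651.86; nΣy² − (Σy)² = 665.7 − 566.44 = 99.26
r = -48.24 / √(651.86 × 99.26) = -48.24 / 254.3691 ≈ -0.190

-0.190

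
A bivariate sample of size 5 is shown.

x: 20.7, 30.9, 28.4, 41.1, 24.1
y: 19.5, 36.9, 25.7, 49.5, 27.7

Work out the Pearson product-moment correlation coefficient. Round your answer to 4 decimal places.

n = 5, Σx = 145.2, Σy = 159.3, Σx² = 4459.88, Σy² = 5619.89, Σxy = 4975.76
nΣxy − ΣxΣy = 24878.8 − 23130.36 = 1748.44
nΣx² − (Σx)² = 22299.4 − 21083.04 = 1216.36; nΣy² − (Σy)² = 28099.45 − 25376.49 = 2722.96
r = 1748.44 / √(1216.36 × 2722.96) = 1748.44 / 1819.9175 ≈ 0.9607

0.9607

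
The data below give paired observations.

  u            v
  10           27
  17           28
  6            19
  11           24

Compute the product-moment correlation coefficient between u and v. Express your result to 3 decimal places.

n = 4, Σu = 44, Σv = 98, Σu² = 546, Σv² = 2450, Σuv = 1124
nΣuv − ΣuΣv = 4496 − 4312 = 184
nΣu² − (Σu)² = 2184 − 1936 = 248; nΣv² − (Σv)² = 9800 − 9604 = 196
r = 184 / √(248 × 196) = 184 / 220.4722 ≈ 0.835

0.835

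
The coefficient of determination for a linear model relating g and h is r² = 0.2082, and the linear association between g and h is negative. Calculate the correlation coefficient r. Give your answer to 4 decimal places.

-0.4563

|r| = √0.2082 = 0.4563
The association is negative, so r = −0.4563.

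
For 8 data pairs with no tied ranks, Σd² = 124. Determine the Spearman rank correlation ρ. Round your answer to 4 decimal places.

-0.4762

ρ = 1 − 6Σd² / [n(n²−1)] = 1 − 6×124 / (8×63)
  = 1 − 744/504 = 1 − 1.47619 ≈ -0.4762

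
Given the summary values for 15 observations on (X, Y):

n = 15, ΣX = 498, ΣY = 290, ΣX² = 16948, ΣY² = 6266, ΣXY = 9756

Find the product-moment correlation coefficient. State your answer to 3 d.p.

r = (nΣXY − ΣXΣY) / √[(nΣX² − (ΣX)²)(nΣY² − (ΣY)²)]
Numerator: 15×9756 − 498×290 = 1920
Denominator: √[(254220 − 248004)(93990 − 84100)] = √[6216 × 9890] = 7840.6785
r = 1920 / 7840.6785 ≈ 0.245

0.245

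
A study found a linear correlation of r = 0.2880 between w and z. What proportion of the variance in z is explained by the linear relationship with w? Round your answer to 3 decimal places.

0.083

r² = (0.2880)² = 0.083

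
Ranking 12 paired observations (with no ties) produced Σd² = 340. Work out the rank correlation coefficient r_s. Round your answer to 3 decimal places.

-0.189

ρ = 1 − 6Σd² / [n(n²−1)] = 1 − 6×340 / (12×143)
  = 1 − 2040/1716 = 1 − 1.1888 ≈ -0.189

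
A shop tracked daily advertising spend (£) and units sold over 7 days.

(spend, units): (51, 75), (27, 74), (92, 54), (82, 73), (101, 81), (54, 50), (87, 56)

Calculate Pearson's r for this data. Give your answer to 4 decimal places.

-0.0724

n = 7, Σx = 494, Σy = 463, Σx² = 39204, Σy² = 31543, Σxy = 32530
nΣxy − ΣxΣy = 227710 − 228722 = -1012
nΣx² − (Σx)² = 274428 − 244036 = 30392; nΣy² − (Σy)² = 220801 − 214369 = 6432
r = -1012 / √(30392 × 6432) = -1012 / 13981.4643 ≈ -0.0724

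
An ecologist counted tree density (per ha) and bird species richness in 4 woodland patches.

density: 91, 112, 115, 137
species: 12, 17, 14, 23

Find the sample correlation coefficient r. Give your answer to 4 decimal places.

n = 4, Σx = 455, Σy = 66, Σx² = 52819, Σy² = 1158, Σxy = 7757
nΣxy − ΣxΣy = 31028 − 30030 = 998
nΣx² − (Σx)² = 211276 − 207025 = 4251; nΣy² − (Σy)² = 4632 − 4356 = 276
r = 998 / √(4251 × 276) = 998 / 1083.1787 ≈ 0.9214

0.9214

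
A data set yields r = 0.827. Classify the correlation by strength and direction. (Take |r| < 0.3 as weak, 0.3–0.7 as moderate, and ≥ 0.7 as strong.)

strong positive

r = 0.827 > 0 so the relationship is positive.
|r| = 0.827, which falls in the strong range.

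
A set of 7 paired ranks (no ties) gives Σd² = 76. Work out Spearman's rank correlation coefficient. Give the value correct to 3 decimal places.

-0.357

ρ = 1 − 6Σd² / [n(n²−1)] = 1 − 6×76 / (7×48)
  = 1 − 456/336 = 1 − 1.3571 ≈ -0.357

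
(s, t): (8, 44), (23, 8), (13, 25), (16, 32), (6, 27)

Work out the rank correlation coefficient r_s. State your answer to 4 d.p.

Rank s: 2, 5, 3, 4, 1
Rank t: 5, 1, 2, 4, 3
d = rank(s) − rank(t): -3, 4, 1, 0, -2; Σd² = 30
ρ = 1 − 6Σd² / [n(n²−1)] = 1 − 6×30 / (5×24) = 1 − 180/120 ≈ -0.5000

-0.5000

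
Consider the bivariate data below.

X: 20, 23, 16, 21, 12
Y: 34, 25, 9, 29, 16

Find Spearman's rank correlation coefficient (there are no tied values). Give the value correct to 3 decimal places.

Rank X: 3, 5, 2, 4, 1
Rank Y: 5, 3, 1, 4, 2
d = rank(X) − rank(Y): -2, 2, 1, 0, -1; Σd² = 10
ρ = 1 − 6Σd² / [n(n²−1)] = 1 − 6×10 / (5×24) = 1 − 60/120 ≈ 0.500

0.500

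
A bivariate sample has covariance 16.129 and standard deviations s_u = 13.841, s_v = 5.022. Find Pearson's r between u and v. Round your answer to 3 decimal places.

0.232

r = Cov(u,v) / (s_u · s_v) = 16.129 / (13.841 × 5.022)
  = 16.129 / 69.5095 ≈ 0.232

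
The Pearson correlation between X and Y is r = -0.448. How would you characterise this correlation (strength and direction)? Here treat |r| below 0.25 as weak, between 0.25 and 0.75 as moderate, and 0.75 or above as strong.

moderate negative

r = -0.448 < 0 so the relationship is negative.
|r| = 0.448, which falls in the moderate range.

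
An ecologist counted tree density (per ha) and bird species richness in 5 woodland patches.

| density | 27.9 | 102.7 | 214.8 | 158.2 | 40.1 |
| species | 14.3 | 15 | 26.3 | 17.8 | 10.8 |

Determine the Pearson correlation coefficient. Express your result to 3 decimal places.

n = 5, Σx = 543.7, Σy = 84.2, Σx² = 84099.99, Σy² = 1554.66, Σxy = 10837.75
nΣxy − ΣxΣy = 54188.75 − 45779.54 = 8409.21
nΣx² − (Σx)² = 420499.95 − 295609.69 = 124890.26; nΣy² − (Σy)² = 7773.3 − 7089.64 = 683.66
r = 8409.21 / √(124890.26 × 683.66) = 8409.21 / 9240.2638 ≈ 0.910

0.910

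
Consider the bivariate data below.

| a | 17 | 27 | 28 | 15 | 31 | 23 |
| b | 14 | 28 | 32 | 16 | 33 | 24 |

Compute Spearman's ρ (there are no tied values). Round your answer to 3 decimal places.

0.943

Rank a: 2, 4, 5, 1, 6, 3
Rank b: 1, 4, 5, 2, 6, 3
d = rank(a) − rank(b): 1, 0, 0, -1, 0, 0; Σd² = 2
ρ = 1 − 6Σd² / [n(n²−1)] = 1 − 6×2 / (6×35) = 1 − 12/210 ≈ 0.943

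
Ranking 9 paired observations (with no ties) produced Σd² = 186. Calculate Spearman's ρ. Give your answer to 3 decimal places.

-0.550

ρ = 1 − 6Σd² / [n(n²−1)] = 1 − 6×186 / (9×80)
  = 1 − 1116/720 = 1 − 1.5500 ≈ -0.550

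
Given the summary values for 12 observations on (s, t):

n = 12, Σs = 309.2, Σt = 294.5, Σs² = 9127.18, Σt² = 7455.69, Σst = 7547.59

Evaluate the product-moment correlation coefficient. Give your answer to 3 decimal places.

-0.079

r = (nΣst − ΣsΣt) / √[(nΣs² − (Σs)²)(nΣt² − (Σt)²)]
Numerator: 12×7547.59 − 309.2×294.5 = -488.32
Denominator: √[(109526.16 − 95604.64)(89468.28 − 86730.25)] = √[13921.52 × 2738.03] = 6173.9403
r = -488.32 / 6173.9403 ≈ -0.079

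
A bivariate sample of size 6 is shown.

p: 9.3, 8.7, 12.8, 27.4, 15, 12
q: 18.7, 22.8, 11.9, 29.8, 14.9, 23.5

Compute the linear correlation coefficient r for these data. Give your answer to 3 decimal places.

0.540

n = 6, Σp = 85.2, Σq = 121.6, Σp² = 1445.78, Σq² = 2673.44, Σpq = 1846.61
nΣpq − ΣpΣq = 11079.66 − 10360.32 = 719.34
nΣp² − (Σp)² = 8674.68 − 7259.04 = 1415.64; nΣq² − (Σq)² = 16040.64 − 14786.56 = 1254.08
r = 719.34 / √(1415.64 × 1254.08) = 719.34 / 1332.4135 ≈ 0.540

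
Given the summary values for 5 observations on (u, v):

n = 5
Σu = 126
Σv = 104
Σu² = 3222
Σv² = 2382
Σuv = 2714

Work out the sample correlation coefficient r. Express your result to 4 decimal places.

0.9210

r = (nΣuv − ΣuΣv) / √[(nΣu² − (Σu)²)(nΣv² − (Σv)²)]
Numerator: 5×2714 − 126×104 = 466
Denominator: √[(16110 − 15876)(11910 − 10816)] = √[234 × 1094] = 505.9605
r = 466 / 505.9605 ≈ 0.9210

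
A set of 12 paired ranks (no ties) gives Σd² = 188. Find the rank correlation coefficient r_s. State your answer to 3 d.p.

0.343

ρ = 1 − 6Σd² / [n(n²−1)] = 1 − 6×188 / (12×143)
  = 1 − 1128/1716 = 1 − 0.6573 ≈ 0.343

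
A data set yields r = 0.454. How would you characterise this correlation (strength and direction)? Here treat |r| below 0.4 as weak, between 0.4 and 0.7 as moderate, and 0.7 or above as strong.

r = 0.454 > 0 so the relationship is positive.
|r| = 0.454, which falls in the moderate range.

moderate positive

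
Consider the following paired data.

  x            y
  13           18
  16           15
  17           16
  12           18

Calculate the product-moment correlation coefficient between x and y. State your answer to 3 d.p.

n = 4, Σx = 58, Σy = 67, Σx² = 858, Σy² = 1129, Σxy = 962
nΣxy − ΣxΣy = 3848 − 3886 = -38
nΣx² − (Σx)² = 3432 − 3364 = 68; nΣy² − (Σy)² = 4516 − 4489 = 27
r = -38 / √(68 × 27) = -38 / 42.8486 ≈ -0.887

-0.887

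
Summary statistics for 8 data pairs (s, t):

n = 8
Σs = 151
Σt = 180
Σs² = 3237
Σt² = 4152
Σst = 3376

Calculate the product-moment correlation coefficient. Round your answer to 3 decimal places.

-0.108

r = (nΣst − ΣsΣt) / √[(nΣs² − (Σs)²)(nΣt² − (Σt)²)]
Numerator: 8×3376 − 151×180 = -172
Denominator: √[(25896 − 22801)(33216 − 32400)] = √[3095 × 816] = 1589.1885
r = -172 / 1589.1885 ≈ -0.108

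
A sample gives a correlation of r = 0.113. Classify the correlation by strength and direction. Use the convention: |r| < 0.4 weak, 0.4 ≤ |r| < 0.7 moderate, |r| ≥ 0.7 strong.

r = 0.113 > 0 so the relationship is positive.
|r| = 0.113, which falls in the weak range.

weak positive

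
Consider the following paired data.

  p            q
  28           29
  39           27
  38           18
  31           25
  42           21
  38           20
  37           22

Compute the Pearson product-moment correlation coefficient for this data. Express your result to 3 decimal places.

n = 7, Σp = 253, Σq = 162, Σp² = 9287, Σq² = 3844, Σpq = 5780
nΣpq − ΣpΣq = 40460 − 40986 = -526
nΣp² − (Σp)² = 65009 − 64009 = 1000; nΣq² − (Σq)² = 26908 − 26244 = 664
r = -526 / √(1000 × 664) = -526 / 814.8620 ≈ -0.646

-0.646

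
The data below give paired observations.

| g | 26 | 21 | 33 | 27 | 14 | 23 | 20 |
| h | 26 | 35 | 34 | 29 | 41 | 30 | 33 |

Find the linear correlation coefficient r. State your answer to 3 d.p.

-0.579

n = 7, Σg = 164, Σh = 228, Σg² = 4060, Σh² = 7568, Σgh = 5240
nΣgh − ΣgΣh = 36680 − 37392 = -712
nΣg² − (Σg)² = 28420 − 26896 = 1524; nΣh² − (Σh)² = 52976 − 51984 = 992
r = -712 / √(1524 × 992) = -712 / 1229.5560 ≈ -0.579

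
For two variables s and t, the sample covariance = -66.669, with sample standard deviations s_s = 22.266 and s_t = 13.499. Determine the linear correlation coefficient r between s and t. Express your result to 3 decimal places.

r = Cov(s,t) / (s_s · s_t) = -66.669 / (22.266 × 13.499)
  = -66.669 / 300.5687 ≈ -0.222

-0.222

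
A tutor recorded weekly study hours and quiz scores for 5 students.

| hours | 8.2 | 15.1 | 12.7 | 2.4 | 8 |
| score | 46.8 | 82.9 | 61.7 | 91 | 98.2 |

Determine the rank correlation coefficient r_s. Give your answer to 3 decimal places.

Rank hours: 3, 5, 4, 1, 2
Rank score: 1, 3, 2, 4, 5
d = rank(hours) − rank(score): 2, 2, 2, -3, -3; Σd² = 30
ρ = 1 − 6Σd² / [n(n²−1)] = 1 − 6×30 / (5×24) = 1 − 180/120 ≈ -0.500

-0.500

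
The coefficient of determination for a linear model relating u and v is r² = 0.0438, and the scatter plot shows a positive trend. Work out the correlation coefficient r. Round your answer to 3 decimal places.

|r| = √0.0438 = 0.209
The association is positive, so r = 0.209.

0.209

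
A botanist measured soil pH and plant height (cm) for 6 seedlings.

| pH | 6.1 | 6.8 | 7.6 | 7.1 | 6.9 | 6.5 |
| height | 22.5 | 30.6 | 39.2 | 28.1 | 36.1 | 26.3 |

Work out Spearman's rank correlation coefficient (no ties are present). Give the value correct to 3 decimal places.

0.829

Rank pH: 1, 3, 6, 5, 4, 2
Rank height: 1, 4, 6, 3, 5, 2
d = rank(pH) − rank(height): 0, -1, 0, 2, -1, 0; Σd² = 6
ρ = 1 − 6Σd² / [n(n²−1)] = 1 − 6×6 / (6×35) = 1 − 36/210 ≈ 0.829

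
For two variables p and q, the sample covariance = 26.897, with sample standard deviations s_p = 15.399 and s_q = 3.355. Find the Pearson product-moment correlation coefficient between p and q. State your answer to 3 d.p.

r = Cov(p,q) / (s_p · s_q) = 26.897 / (15.399 × 3.355)
  = 26.897 / 51.6636 ≈ 0.521

0.521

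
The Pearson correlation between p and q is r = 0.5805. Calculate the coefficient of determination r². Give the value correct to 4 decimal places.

r² = (0.5805)² = 0.3370

0.3370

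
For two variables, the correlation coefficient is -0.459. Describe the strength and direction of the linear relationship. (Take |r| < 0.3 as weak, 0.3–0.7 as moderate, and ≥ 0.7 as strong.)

r = -0.459 < 0 so the relationship is negative.
|r| = 0.459, which falls in the moderate range.

moderate negative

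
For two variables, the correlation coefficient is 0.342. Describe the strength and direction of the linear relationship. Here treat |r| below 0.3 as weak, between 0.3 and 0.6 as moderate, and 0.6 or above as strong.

moderate positive

r = 0.342 > 0 so the relationship is positive.
|r| = 0.342, which falls in the moderate range.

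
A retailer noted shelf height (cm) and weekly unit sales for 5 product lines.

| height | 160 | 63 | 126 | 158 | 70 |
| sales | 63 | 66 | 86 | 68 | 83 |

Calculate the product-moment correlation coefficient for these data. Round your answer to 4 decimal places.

-0.3096

n = 5, Σx = 577, Σy = 366, Σx² = 75309, Σy² = 27234, Σxy = 41628
nΣxy − ΣxΣy = 208140 − 211182 = -3042
nΣx² − (Σx)² = 376545 − 332929 = 43616; nΣy² − (Σy)² = 136170 − 133956 = 2214
r = -3042 / √(43616 × 2214) = -3042 / 9826.7911 ≈ -0.3096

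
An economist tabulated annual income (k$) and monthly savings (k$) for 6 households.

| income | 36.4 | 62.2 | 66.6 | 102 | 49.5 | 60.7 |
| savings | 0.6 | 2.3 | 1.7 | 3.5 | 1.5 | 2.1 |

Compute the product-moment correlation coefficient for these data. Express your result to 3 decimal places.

n = 6, Σx = 377.4, Σy = 11.7, Σx² = 26168.1, Σy² = 27.45, Σxy = 836.84
nΣxy − ΣxΣy = 5021.04 − 4415.58 = 605.46
nΣx² − (Σx)² = 157008.6 − 142430.76 = 14577.84; nΣy² − (Σy)² = 164.7 − 136.89 = 27.81
r = 605.46 / √(14577.84 × 27.81) = 605.46 / 636.7179 ≈ 0.951

0.951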